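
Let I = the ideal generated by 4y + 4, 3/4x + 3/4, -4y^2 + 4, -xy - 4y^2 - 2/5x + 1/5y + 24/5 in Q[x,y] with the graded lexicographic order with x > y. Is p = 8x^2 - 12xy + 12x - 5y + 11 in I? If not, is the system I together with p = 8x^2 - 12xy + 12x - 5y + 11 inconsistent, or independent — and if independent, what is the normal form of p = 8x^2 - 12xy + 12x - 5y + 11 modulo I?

First compute the reduced Gröbner basis of I by Buchberger's algorithm.
f_1 = 4y + 4, LT = y.
f_2 = 3/4x + 3/4, LT = x.
f_3 = -4y^2 + 4, LT = y^2.
f_4 = -xy - 4y^2 - 2/5x + 1/5y + 24/5, LT = xy.

S(f_1,f_2): leading monomials are coprime, so the S-polynomial reduces to 0 (Buchberger's first criterion).
S(f_1,f_3): lcm = y^2. S = y + 1.
  leading term y: subtract (1/4)·f_1 from y + 1 → 0
  remainder 0.

S(f_1,f_4): lcm = xy. S = -4y^2 + 3/5x + 1/5y + 24/5.
  leading term y^2: subtract (-y)·f_1 from -4y^2 + 3/5x + 1/5y + 24/5 → 3/5x + 21/5y + 24/5
  leading term x: subtract (4/5)·f_2 from 3/5x + 21/5y + 24/5 → 21/5y + 21/5
  leading term y: subtract (21/20)·f_1 from 21/5y + 21/5 → 0
  remainder 0.

S(f_2,f_3): leading monomials are coprime, so the S-polynomial reduces to 0 (Buchberger's first criterion).
S(f_2,f_4): lcm = xy. S = -4y^2 - 2/5x + 6/5y + 24/5.
  leading term y^2: subtract (-y)·f_1 from -4y^2 - 2/5x + 6/5y + 24/5 → -2/5x + 26/5y + 24/5
  leading term x: subtract (-8/15)·f_2 from -2/5x + 26/5y + 24/5 → 26/5y + 26/5
  leading term y: subtract (13/10)·f_1 from 26/5y + 26/5 → 0
  remainder 0.

S(f_3,f_4): lcm = xy^2. S = -4y^3 - 2/5xy + 1/5y^2 - x + 24/5y.
  leading term y^3: subtract (-y^2)·f_1 from -4y^3 - 2/5xy + 1/5y^2 - x + 24/5y → -2/5xy + 21/5y^2 - x + 24/5y
  leading term xy: subtract (-1/10x)·f_1 from -2/5xy + 21/5y^2 - x + 24/5y → 21/5y^2 - 3/5x + 24/5y
  leading term y^2: subtract (21/20y)·f_1 from 21/5y^2 - 3/5x + 24/5y → -3/5x + 3/5y
  leading term x: subtract (-4/5)·f_2 from -3/5x + 3/5y → 3/5y + 3/5
  leading term y: subtract (3/20)·f_1 from 3/5y + 3/5 → 0
  remainder 0.

Every S-polynomial of the final basis reduces to 0, so we have a Gröbner basis.
Inter-reduce: drop elements whose leading term is divisible by another's, tail-reduce, and make monic.
Reduced Gröbner basis: {x + 1, y + 1}.
Label its elements g_1 = x + 1, g_2 = y + 1.

Reduce p = 8x^2 - 12xy + 12x - 5y + 11 modulo G:
  leading term x^2: subtract (8x)·g_1 from 8x^2 - 12xy + 12x - 5y + 11 → -12xy + 4x - 5y + 11
  leading term xy: subtract (-12y)·g_1 from -12xy + 4x - 5y + 11 → 4x + 7y + 11
  leading term x: subtract (4)·g_1 from 4x + 7y + 11 → 7y + 7
  leading term y: subtract (7)·g_2 from 7y + 7 → 0
  normal form = 0.
Since the normal form is 0, p ∈ I.

8x^2 - 12xy + 12x - 5y + 11 lies in I (it reduces to 0).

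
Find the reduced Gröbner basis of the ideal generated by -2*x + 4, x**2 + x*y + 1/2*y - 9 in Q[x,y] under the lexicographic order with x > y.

G = {x - 2, y - 2}

This is the nonlinear analogue of row-reducing a linear system.

f_1 = -2*x + 4, LT = x.
f_2 = x**2 + x*y + 1/2*y - 9, LT = x**2.

S(f_1,f_2): lcm = x**2. S = -x*y - 2*x - 1/2*y + 9.
  reduce S modulo (f_1, f_2):
  remainder -5/2*y + 5 ≠ 0; add g_3 = -5/2*y + 5 to the basis.

The other S-polynomials (S(f_1,g_3), S(f_2,g_3)) all reduce to 0 modulo the current basis, so we have a Gröbner basis.
Inter-reduce: drop elements whose leading term is divisible by another's, tail-reduce, and make monic.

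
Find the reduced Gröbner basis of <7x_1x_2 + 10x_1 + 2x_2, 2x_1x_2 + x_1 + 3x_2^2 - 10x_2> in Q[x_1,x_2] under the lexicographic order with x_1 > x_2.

G = {x_1 - 21/13x_2^2 + 74/13x_2, x_2^3 - 44/21x_2^2 - 34/7x_2}

f_1 = 7x_1x_2 + 10x_1 + 2x_2, LT = x_1x_2.
f_2 = 2x_1x_2 + x_1 + 3x_2^2 - 10x_2, LT = x_1x_2.

S(f_1,f_2): lcm = x_1x_2. S = 13/14x_1 - 3/2x_2^2 + 37/7x_2.
  leading term x_1: no divisor's leading term divides it; move 13/14x_1 to the remainder.
  leading term x_2^2: no divisor's leading term divides it; move -3/2x_2^2 to the remainder.
  leading term x_2: no divisor's leading term divides it; move 37/7x_2 to the remainder.
  remainder 13/14x_1 - 3/2x_2^2 + 37/7x_2 ≠ 0; add g_3 = 13/14x_1 - 3/2x_2^2 + 37/7x_2 to the basis.

S(f_1,g_3): lcm = x_1x_2. S = 10/7x_1 + 21/13x_2^3 - 74/13x_2^2 + 2/7x_2.
  leading term x_1: subtract (20/13)·g_3 from 10/7x_1 + 21/13x_2^3 - 74/13x_2^2 + 2/7x_2 → 21/13x_2^3 - 44/13x_2^2 - 102/13x_2
  leading term x_2^3: no divisor's leading term divides it; move 21/13x_2^3 to the remainder.
  leading term x_2^2: no divisor's leading term divides it; move -44/13x_2^2 to the remainder.
  leading term x_2: no divisor's leading term divides it; move -102/13x_2 to the remainder.
  remainder 21/13x_2^3 - 44/13x_2^2 - 102/13x_2 ≠ 0; add g_4 = 21/13x_2^3 - 44/13x_2^2 - 102/13x_2 to the basis.

The other S-polynomials (S(f_2,g_3), S(f_1,g_4), S(f_2,g_4), S(g_3,g_4)) all reduce to 0 modulo the current basis, so we have a Gröbner basis.
Inter-reduce: drop elements whose leading term is divisible by another's, tail-reduce, and make monic.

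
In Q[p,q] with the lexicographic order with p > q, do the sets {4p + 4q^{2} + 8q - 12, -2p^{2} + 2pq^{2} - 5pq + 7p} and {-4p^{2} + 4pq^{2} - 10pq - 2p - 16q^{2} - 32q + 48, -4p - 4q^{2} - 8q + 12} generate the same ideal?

Since reduced Gröbner bases are canonical representatives of ideals under a given ordering, it suffices to compute and compare them.
Buchberger on the first generating set:
f_1 = 4p + 4q^{2} + 8q - 12, LT = p.
f_2 = -2p^{2} + 2pq^{2} - 5pq + 7p, LT = p^{2}.

S(f_1,f_2): lcm = p^{2}. S = 2pq^{2} - \tfrac{1}{2}pq + \tfrac{1}{2}p.
  leading term pq^{2}: subtract (\tfrac{1}{2}q^{2})·f_1 from 2pq^{2} - \tfrac{1}{2}pq + \tfrac{1}{2}p → -\tfrac{1}{2}pq + \tfrac{1}{2}p - 2q^{4} - 4q^{3} + 6q^{2}
  leading term pq: subtract (-\tfrac{1}{8}q)·f_1 from -\tfrac{1}{2}pq + \tfrac{1}{2}p - 2q^{4} - 4q^{3} + 6q^{2} → \tfrac{1}{2}p - 2q^{4} - \tfrac{7}{2}q^{3} + 7q^{2} - \tfrac{3}{2}q
  leading term p: subtract (\tfrac{1}{8})·f_1 from \tfrac{1}{2}p - 2q^{4} - \tfrac{7}{2}q^{3} + 7q^{2} - \tfrac{3}{2}q → -2q^{4} - \tfrac{7}{2}q^{3} + \tfrac{13}{2}q^{2} - \tfrac{5}{2}q + \tfrac{3}{2}
  leading term q^{4}: no divisor's leading term divides it; move -2q^{4} to the remainder.
  leading term q^{3}: no divisor's leading term divides it; move -\tfrac{7}{2}q^{3} to the remainder.
  leading term q^{2}: no divisor's leading term divides it; move \tfrac{13}{2}q^{2} to the remainder.
  leading term q: no divisor's leading term divides it; move -\tfrac{5}{2}q to the remainder.
  leading term 1: no divisor's leading term divides it; move \tfrac{3}{2} to the remainder.
  remainder -2q^{4} - \tfrac{7}{2}q^{3} + \tfrac{13}{2}q^{2} - \tfrac{5}{2}q + \tfrac{3}{2} ≠ 0; add g_3 = -2q^{4} - \tfrac{7}{2}q^{3} + \tfrac{13}{2}q^{2} - \tfrac{5}{2}q + \tfrac{3}{2} to the basis.

The other S-polynomials (S(f_1,g_3), S(f_2,g_3)) all reduce to 0 modulo the current basis, so we have a Gröbner basis.
Inter-reduce: drop elements whose leading term is divisible by another's, tail-reduce, and make monic.
Reduced Gröbner basis: {p + q^{2} + 2q - 3, q^{4} + \tfrac{7}{4}q^{3} - \tfrac{13}{4}q^{2} + \tfrac{5}{4}q - \tfrac{3}{4}}.

Buchberger on the second generating set:
h_1 = -4p^{2} + 4pq^{2} - 10pq - 2p - 16q^{2} - 32q + 48, LT = p^{2}.
h_2 = -4p - 4q^{2} - 8q + 12, LT = p.

S(h_1,h_2): lcm = p^{2}. S = -2pq^{2} + \tfrac{1}{2}pq + \tfrac{7}{2}p + 4q^{2} + 8q - 12.
  leading term pq^{2}: subtract (\tfrac{1}{2}q^{2})·h_2 from -2pq^{2} + \tfrac{1}{2}pq + \tfrac{7}{2}p + 4q^{2} + 8q - 12 → \tfrac{1}{2}pq + \tfrac{7}{2}p + 2q^{4} + 4q^{3} - 2q^{2} + 8q - 12
  leading term pq: subtract (-\tfrac{1}{8}q)·h_2 from \tfrac{1}{2}pq + \tfrac{7}{2}p + 2q^{4} + 4q^{3} - 2q^{2} + 8q - 12 → \tfrac{7}{2}p + 2q^{4} + \tfrac{7}{2}q^{3} - 3q^{2} + \tfrac{19}{2}q - 12
  leading term p: subtract (-\tfrac{7}{8})·h_2 from \tfrac{7}{2}p + 2q^{4} + \tfrac{7}{2}q^{3} - 3q^{2} + \tfrac{19}{2}q - 12 → 2q^{4} + \tfrac{7}{2}q^{3} - \tfrac{13}{2}q^{2} + \tfrac{5}{2}q - \tfrac{3}{2}
  leading term q^{4}: no divisor's leading term divides it; move 2q^{4} to the remainder.
  leading term q^{3}: no divisor's leading term divides it; move \tfrac{7}{2}q^{3} to the remainder.
  leading term q^{2}: no divisor's leading term divides it; move -\tfrac{13}{2}q^{2} to the remainder.
  leading term q: no divisor's leading term divides it; move \tfrac{5}{2}q to the remainder.
  leading term 1: no divisor's leading term divides it; move -\tfrac{3}{2} to the remainder.
  remainder 2q^{4} + \tfrac{7}{2}q^{3} - \tfrac{13}{2}q^{2} + \tfrac{5}{2}q - \tfrac{3}{2} ≠ 0; add k_3 = 2q^{4} + \tfrac{7}{2}q^{3} - \tfrac{13}{2}q^{2} + \tfrac{5}{2}q - \tfrac{3}{2} to the basis.

The other S-polynomials (S(h_1,k_3), S(h_2,k_3)) all reduce to 0 modulo the current basis, so we have a Gröbner basis.
Inter-reduce: drop elements whose leading term is divisible by another's, tail-reduce, and make monic.
Reduced Gröbner basis: {p + q^{2} + 2q - 3, q^{4} + \tfrac{7}{4}q^{3} - \tfrac{13}{4}q^{2} + \tfrac{5}{4}q - \tfrac{3}{4}}.

The two bases agree; hence the ideals are identical.
The choice of monomial ordering does not affect the verdict — as long as both bases are computed under the same ordering, their equality decides ideal equality.

Yes, the ideals are equal.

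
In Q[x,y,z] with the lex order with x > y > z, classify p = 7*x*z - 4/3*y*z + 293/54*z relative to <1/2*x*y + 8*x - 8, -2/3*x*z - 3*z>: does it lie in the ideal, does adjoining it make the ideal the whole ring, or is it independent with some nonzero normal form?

7*x*z - 4/3*y*z + 293/54*z lies in I (it reduces to 0).

First compute the reduced Gröbner basis of I by Buchberger's algorithm.
f_1 = 1/2*x*y + 8*x - 8, LT = x*y.
f_2 = -2/3*x*z - 3*z, LT = x*z.

S(f_1,f_2): lcm = x*y*z. S = 16*x*z - 9/2*y*z - 16*z.
  leading term x*z: subtract (-24)·f_2 from 16*x*z - 9/2*y*z - 16*z → -9/2*y*z - 88*z
  leading term y*z: no divisor's leading term divides it; move -9/2*y*z to the remainder.
  leading term z: no divisor's leading term divides it; move -88*z to the remainder.
  remainder -9/2*y*z - 88*z ≠ 0; add h_3 = -9/2*y*z - 88*z to the basis.

The other S-polynomials (S(f_1,h_3), S(f_2,h_3)) all reduce to 0 modulo the current basis, so we have a Gröbner basis.
Inter-reduce: drop elements whose leading term is divisible by another's, tail-reduce, and make monic.
Reduced Gröbner basis: {x*y + 16*x - 16, x*z + 9/2*z, y*z + 176/9*z}.
Label its elements g_1 = x*y + 16*x - 16, g_2 = x*z + 9/2*z, g_3 = y*z + 176/9*z.

Reduce p = 7*x*z - 4/3*y*z + 293/54*z modulo G:
  leading term x*z: subtract (7)·g_2 from 7*x*z - 4/3*y*z + 293/54*z → -4/3*y*z - 704/27*z
  leading term y*z: subtract (-4/3)·g_3 from -4/3*y*z - 704/27*z → 0
  normal form = 0.
Since the normal form is 0, p ∈ I.

The remainder on division by a Gröbner basis is unique — it is the normal form.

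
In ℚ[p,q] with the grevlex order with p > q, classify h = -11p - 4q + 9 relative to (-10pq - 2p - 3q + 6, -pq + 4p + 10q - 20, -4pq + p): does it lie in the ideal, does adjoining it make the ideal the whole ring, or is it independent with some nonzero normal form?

First compute the reduced Gröbner basis of I by Buchberger's algorithm.
f_1 = -10pq - 2p - 3q + 6, LT = pq.
f_2 = -pq + 4p + 10q - 20, LT = pq.
f_3 = -4pq + p, LT = pq.

S(f_1,f_2): lcm = pq. S = 21/5p + 103/10q - 103/5.
  leading term p: no divisor's leading term divides it; move 21/5p to the remainder.
  leading term q: no divisor's leading term divides it; move 103/10q to the remainder.
  leading term 1: no divisor's leading term divides it; move -103/5 to the remainder.
  remainder 21/5p + 103/10q - 103/5 ≠ 0; add k_4 = 21/5p + 103/10q - 103/5 to the basis.

S(f_1,f_3): lcm = pq. S = 9/20p + 3/10q - ⅗.
  leading term p: subtract (3/28)·k_4 from 9/20p + 3/10q - ⅗ → -45/56q + 45/28
  leading term q: no divisor's leading term divides it; move -45/56q to the remainder.
  leading term 1: no divisor's leading term divides it; move 45/28 to the remainder.
  remainder -45/56q + 45/28 ≠ 0; add k_5 = -45/56q + 45/28 to the basis.

The other S-polynomials (S(f_2,f_3), S(f_1,k_4), S(f_2,k_4), S(f_3,k_4), S(f_1,k_5), S(f_2,k_5), S(f_3,k_5), S(k_4,k_5)) all reduce to 0 modulo the current basis, so we have a Gröbner basis.
Inter-reduce: drop elements whose leading term is divisible by another's, tail-reduce, and make monic.
Reduced Gröbner basis: {p, q - 2}.
Label its elements g_1 = p, g_2 = q - 2.

Reduce h = -11p - 4q + 9 modulo G:
  leading term p: subtract (-11)·g_1 from -11p - 4q + 9 → -4q + 9
  leading term q: subtract (-4)·g_2 from -4q + 9 → 1
  leading term 1: no divisor's leading term divides it; move 1 to the remainder.
  normal form = 1.
The normal form is nonzero, so h ∉ I. Since h minus its normal form lies in I, I + (h) = I + (r) where r = 1; decide whether this ideal is the whole ring.
Here r = 1 is a nonzero constant, hence a unit: 1 ∈ I + (h), the Gröbner basis of I + (h) is {1}, and the enlarged system has no common solution — adjoining h is inconsistent.

Adjoining -11p - 4q + 9 makes the ideal the whole ring: the system is inconsistent.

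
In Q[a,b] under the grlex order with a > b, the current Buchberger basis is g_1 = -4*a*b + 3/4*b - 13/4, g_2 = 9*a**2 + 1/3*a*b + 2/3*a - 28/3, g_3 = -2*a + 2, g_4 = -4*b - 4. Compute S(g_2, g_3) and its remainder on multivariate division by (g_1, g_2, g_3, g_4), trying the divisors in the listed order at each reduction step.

S(g_2, g_3) = 1/27*a*b + 29/27*a - 28/27; remainder on division = 0.

lcm(LM(g_2), LM(g_3)) = a**2.
S = (lcm/LT(g_2))·g_2 − (lcm/LT(g_3))·g_3 = 1/27*a*b + 29/27*a - 28/27.
Reduce S modulo (g_1, g_2, g_3, g_4) in that order:
  leading term a*b: subtract (-1/108)·g_1 from 1/27*a*b + 29/27*a - 28/27 → 29/27*a + 1/144*b - 461/432
  leading term a: subtract (-29/54)·g_3 from 29/27*a + 1/144*b - 461/432 → 1/144*b + 1/144
  leading term b: subtract (-1/576)·g_4 from 1/144*b + 1/144 → 0
The remainder is 0, so this S-polynomial contributes no new basis element.
An S-polynomial is built so that the two leading terms cancel; whether anything survives reduction is exactly the Gröbner-basis criterion.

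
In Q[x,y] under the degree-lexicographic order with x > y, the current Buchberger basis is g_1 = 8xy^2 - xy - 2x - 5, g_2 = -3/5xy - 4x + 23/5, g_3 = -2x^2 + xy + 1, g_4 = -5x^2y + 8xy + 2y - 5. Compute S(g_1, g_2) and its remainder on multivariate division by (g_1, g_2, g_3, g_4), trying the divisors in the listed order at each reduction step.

S(g_1, g_2) = -163/24xy - 1/4x + 23/3y - 5/8; remainder on division = 1621/36x + 23/3y - 1897/36.

lcm(LM(g_1), LM(g_2)) = xy^2.
S = (lcm/LT(g_1))·g_1 − (lcm/LT(g_2))·g_2 = -163/24xy - 1/4x + 23/3y - 5/8.
Reduce S modulo (g_1, g_2, g_3, g_4) in that order:
  leading term xy: subtract (815/72)·g_2 from -163/24xy - 1/4x + 23/3y - 5/8 → 1621/36x + 23/3y - 1897/36
  leading term x: no divisor's leading term divides it; move 1621/36x to the remainder.
  leading term y: no divisor's leading term divides it; move 23/3y to the remainder.
  leading term 1: no divisor's leading term divides it; move -1897/36 to the remainder.
The remainder 1621/36x + 23/3y - 1897/36 is nonzero, so it would be added as the next basis element.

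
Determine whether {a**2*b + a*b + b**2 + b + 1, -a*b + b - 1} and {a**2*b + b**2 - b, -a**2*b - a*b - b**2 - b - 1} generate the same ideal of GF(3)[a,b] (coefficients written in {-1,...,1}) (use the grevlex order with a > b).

Equality of ideals is decidable: compute both reduced Gröbner bases (unique for the ordering) and check whether they agree.
Buchberger on the first generating set:
f_1 = a**2*b + a*b + b**2 + b + 1, LT = a**2*b.
f_2 = -a*b + b - 1, LT = a*b.

S(f_1,f_2): lcm = a**2*b. S = -a*b + b**2 - a + b + 1.
  leading term a*b: subtract (1)·f_2 from -a*b + b**2 - a + b + 1 → b**2 - a - 1
  leading term b**2: no divisor's leading term divides it; move b**2 to the remainder.
  leading term a: no divisor's leading term divides it; move -a to the remainder.
  leading term 1: no divisor's leading term divides it; move -1 to the remainder.
  remainder b**2 - a - 1 ≠ 0; add g_3 = b**2 - a - 1 to the basis.

S(f_1,g_3): lcm = a**2*b**2. S = a**3 + a*b**2 + b**3 + a**2 + b**2 + b.
  leading term a**3: no divisor's leading term divides it; move a**3 to the remainder.
  leading term a*b**2: subtract (-b)·f_2 from a*b**2 + b**3 + a**2 + b**2 + b → b**3 + a**2 - b**2
  leading term b**3: subtract (b)·g_3 from b**3 + a**2 - b**2 → a**2 + a*b - b**2 + b
  leading term a**2: no divisor's leading term divides it; move a**2 to the remainder.
  leading term a*b: subtract (-1)·f_2 from a*b - b**2 + b → -b**2 - b - 1
  leading term b**2: subtract (-1)·g_3 from -b**2 - b - 1 → -a - b + 1
  leading term a: no divisor's leading term divides it; move -a to the remainder.
  leading term b: no divisor's leading term divides it; move -b to the remainder.
  leading term 1: no divisor's leading term divides it; move 1 to the remainder.
  remainder a**3 + a**2 - a - b + 1 ≠ 0; add g_4 = a**3 + a**2 - a - b + 1 to the basis.

S(f_2,g_3): lcm = a*b**2. S = a**2 - b**2 + a + b.
  leading term a**2: no divisor's leading term divides it; move a**2 to the remainder.
  leading term b**2: subtract (-1)·g_3 from -b**2 + a + b → b - 1
  leading term b: no divisor's leading term divides it; move b to the remainder.
  leading term 1: no divisor's leading term divides it; move -1 to the remainder.
  remainder a**2 + b - 1 ≠ 0; add g_5 = a**2 + b - 1 to the basis.

The other S-polynomials (S(f_1,g_4), S(f_2,g_4), S(g_3,g_4), S(f_1,g_5), S(f_2,g_5), S(g_3,g_5), S(g_4,g_5)) all reduce to 0 modulo the current basis, so we have a Gröbner basis.
Inter-reduce: drop elements whose leading term is divisible by another's, tail-reduce, and make monic.
Reduced Gröbner basis: {a**2 + b - 1, a*b - b + 1, b**2 - a - 1}.

Buchberger on the second generating set:
h_1 = a**2*b + b**2 - b, LT = a**2*b.
h_2 = -a**2*b - a*b - b**2 - b - 1, LT = a**2*b.

S(h_1,h_2): lcm = a**2*b. S = -a*b + b - 1.
  leading term a*b: no divisor's leading term divides it; move -a*b to the remainder.
  leading term b: no divisor's leading term divides it; move b to the remainder.
  leading term 1: no divisor's leading term divides it; move -1 to the remainder.
  remainder -a*b + b - 1 ≠ 0; add k_3 = -a*b + b - 1 to the basis.

S(h_1,k_3): lcm = a**2*b. S = a*b + b**2 - a - b.
  leading term a*b: subtract (-1)·k_3 from a*b + b**2 - a - b → b**2 - a - 1
  leading term b**2: no divisor's leading term divides it; move b**2 to the remainder.
  leading term a: no divisor's leading term divides it; move -a to the remainder.
  leading term 1: no divisor's leading term divides it; move -1 to the remainder.
  remainder b**2 - a - 1 ≠ 0; add k_4 = b**2 - a - 1 to the basis.

S(h_1,k_4): lcm = a**2*b**2. S = a**3 + b**3 + a**2 - b**2.
  leading term a**3: no divisor's leading term divides it; move a**3 to the remainder.
  leading term b**3: subtract (b)·k_4 from b**3 + a**2 - b**2 → a**2 + a*b - b**2 + b
  leading term a**2: no divisor's leading term divides it; move a**2 to the remainder.
  leading term a*b: subtract (-1)·k_3 from a*b - b**2 + b → -b**2 - b - 1
  leading term b**2: subtract (-1)·k_4 from -b**2 - b - 1 → -a - b + 1
  leading term a: no divisor's leading term divides it; move -a to the remainder.
  leading term b: no divisor's leading term divides it; move -b to the remainder.
  leading term 1: no divisor's leading term divides it; move 1 to the remainder.
  remainder a**3 + a**2 - a - b + 1 ≠ 0; add k_5 = a**3 + a**2 - a - b + 1 to the basis.

S(k_3,k_4): lcm = a*b**2. S = a**2 - b**2 + a + b.
  leading term a**2: no divisor's leading term divides it; move a**2 to the remainder.
  leading term b**2: subtract (-1)·k_4 from -b**2 + a + b → b - 1
  leading term b: no divisor's leading term divides it; move b to the remainder.
  leading term 1: no divisor's leading term divides it; move -1 to the remainder.
  remainder a**2 + b - 1 ≠ 0; add k_6 = a**2 + b - 1 to the basis.

The other S-polynomials (S(h_2,k_3), S(h_2,k_4), S(h_1,k_5), S(h_2,k_5), S(k_3,k_5), S(k_4,k_5), S(h_1,k_6), S(h_2,k_6), S(k_3,k_6), S(k_4,k_6), S(k_5,k_6)) all reduce to 0 modulo the current basis, so we have a Gröbner basis.
Inter-reduce: drop elements whose leading term is divisible by another's, tail-reduce, and make monic.
Reduced Gröbner basis: {a**2 + b - 1, a*b - b + 1, b**2 - a - 1}.

Same reduced basis, so the two generating sets span the same ideal.
The choice of monomial ordering does not affect the verdict — as long as both bases are computed under the same ordering, their equality decides ideal equality.

Yes, the ideals are equal.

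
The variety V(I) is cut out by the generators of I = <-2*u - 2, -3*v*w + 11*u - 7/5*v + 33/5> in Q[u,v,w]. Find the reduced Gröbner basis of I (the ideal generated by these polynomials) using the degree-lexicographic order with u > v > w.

G = {v*w + 7/15*v + 22/15, u + 1}

f_1 = -2*u - 2, LT = u.
f_2 = -3*v*w + 11*u - 7/5*v + 33/5, LT = v*w.

S(f_1,f_2): leading monomials are coprime, so the S-polynomial reduces to 0 (Buchberger's first criterion).
Every S-polynomial of the final basis reduces to 0, so we have a Gröbner basis.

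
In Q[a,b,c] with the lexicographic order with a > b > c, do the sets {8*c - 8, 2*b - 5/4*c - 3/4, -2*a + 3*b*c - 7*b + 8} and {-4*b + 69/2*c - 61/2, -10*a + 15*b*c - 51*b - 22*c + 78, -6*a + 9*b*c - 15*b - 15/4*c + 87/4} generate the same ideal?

Yes, the ideals are equal.

For a fixed monomial order, each ideal has a unique reduced Gröbner basis; comparing bases decides equality.
Buchberger on the first generating set:
f_1 = 8*c - 8, LT = c.
f_2 = 2*b - 5/4*c - 3/4, LT = b.
f_3 = -2*a + 3*b*c - 7*b + 8, LT = a.

The S-polynomials (S(f_1,f_2), S(f_1,f_3), S(f_2,f_3)) all reduce to 0 modulo the current basis, so we have a Gröbner basis.
Inter-reduce: drop elements whose leading term is divisible by another's, tail-reduce, and make monic.
Reduced Gröbner basis: {a - 2, b - 1, c - 1}.

Buchberger on the second generating set:
h_1 = -4*b + 69/2*c - 61/2, LT = b.
h_2 = -10*a + 15*b*c - 51*b - 22*c + 78, LT = a.
h_3 = -6*a + 9*b*c - 15*b - 15/4*c + 87/4, LT = a.

S(h_2,h_3): lcm = a. S = 13/5*b + 63/40*c - 167/40.
  leading term b: subtract (-13/20)·h_1 from 13/5*b + 63/40*c - 167/40 → 24*c - 24
  leading term c: no divisor's leading term divides it; move 24*c to the remainder.
  leading term 1: no divisor's leading term divides it; move -24 to the remainder.
  remainder 24*c - 24 ≠ 0; add k_4 = 24*c - 24 to the basis.

The other S-polynomials (S(h_1,h_2), S(h_1,h_3), S(h_1,k_4), S(h_2,k_4), S(h_3,k_4)) all reduce to 0 modulo the current basis, so we have a Gröbner basis.
Inter-reduce: drop elements whose leading term is divisible by another's, tail-reduce, and make monic.
Reduced Gröbner basis: {a - 2, b - 1, c - 1}.

The two bases agree; hence the ideals are identical.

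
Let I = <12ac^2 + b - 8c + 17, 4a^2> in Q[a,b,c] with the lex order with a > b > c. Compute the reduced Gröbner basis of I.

Buchberger's algorithm terminates because the ascending chain of leading-term ideals stabilizes.

f_1 = 12ac^2 + b - 8c + 17, LT = ac^2.
f_2 = 4a^2, LT = a^2.

S(f_1,f_2): lcm = a^2c^2. S = 1/12ab - 2/3ac + 17/12a.
  reduce S modulo (f_1, f_2):
  remainder 1/12ab - 2/3ac + 17/12a ≠ 0; add g_3 = 1/12ab - 2/3ac + 17/12a to the basis.

S(f_1,g_3): lcm = abc^2. S = 8ac^3 - 17ac^2 + 1/12b^2 - 2/3bc + 17/12b.
  reduce S modulo (f_1, f_2, g_3):
  remainder 1/12b^2 - 4/3bc + 17/6b + 16/3c^2 - 68/3c + 289/12 ≠ 0; add g_4 = 1/12b^2 - 4/3bc + 17/6b + 16/3c^2 - 68/3c + 289/12 to the basis.

The other S-polynomials (S(f_2,g_3), S(f_1,g_4), S(f_2,g_4), S(g_3,g_4)) all reduce to 0 modulo the current basis, so we have a Gröbner basis.

G = {a^2, ab - 8ac + 17a, ac^2 + 1/12b - 2/3c + 17/12, b^2 - 16bc + 34b + 64c^2 - 272c + 289}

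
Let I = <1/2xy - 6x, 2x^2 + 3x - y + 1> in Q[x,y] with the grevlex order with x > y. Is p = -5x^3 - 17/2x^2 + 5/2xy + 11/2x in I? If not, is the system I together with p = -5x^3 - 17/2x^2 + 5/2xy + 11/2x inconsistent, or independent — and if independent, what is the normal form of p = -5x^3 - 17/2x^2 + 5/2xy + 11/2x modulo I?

-5x^3 - 17/2x^2 + 5/2xy + 11/2x is independent of I; its normal form modulo I is 19/2x - 1/2y + 1/2.

First compute the reduced Gröbner basis of I by Buchberger's algorithm.
f_1 = 1/2xy - 6x, LT = xy.
f_2 = 2x^2 + 3x - y + 1, LT = x^2.

S(f_1,f_2): lcm = x^2y. S = -12x^2 - 3/2xy + 1/2y^2 - 1/2y.
  leading term x^2: subtract (-6)·f_2 from -12x^2 - 3/2xy + 1/2y^2 - 1/2y → -3/2xy + 1/2y^2 + 18x - 13/2y + 6
  leading term xy: subtract (-3)·f_1 from -3/2xy + 1/2y^2 + 18x - 13/2y + 6 → 1/2y^2 - 13/2y + 6
  leading term y^2: no divisor's leading term divides it; move 1/2y^2 to the remainder.
  leading term y: no divisor's leading term divides it; move -13/2y to the remainder.
  leading term 1: no divisor's leading term divides it; move 6 to the remainder.
  remainder 1/2y^2 - 13/2y + 6 ≠ 0; add h_3 = 1/2y^2 - 13/2y + 6 to the basis.

S(f_1,h_3): lcm = xy^2. S = xy - 12x.
  leading term xy: subtract (2)·f_1 from xy - 12x → 0
  remainder 0.

S(f_2,h_3): leading monomials are coprime, so the S-polynomial reduces to 0 (Buchberger's first criterion).
Every S-polynomial of the final basis reduces to 0, so we have a Gröbner basis.
Inter-reduce: drop elements whose leading term is divisible by another's, tail-reduce, and make monic.
Reduced Gröbner basis: {x^2 + 3/2x - 1/2y + 1/2, xy - 12x, y^2 - 13y + 12}.
Label its elements g_1 = x^2 + 3/2x - 1/2y + 1/2, g_2 = xy - 12x, g_3 = y^2 - 13y + 12.

Reduce p = -5x^3 - 17/2x^2 + 5/2xy + 11/2x modulo G:
  leading term x^3: subtract (-5x)·g_1 from -5x^3 - 17/2x^2 + 5/2xy + 11/2x → -x^2 + 8x
  leading term x^2: subtract (-1)·g_1 from -x^2 + 8x → 19/2x - 1/2y + 1/2
  leading term x: no divisor's leading term divides it; move 19/2x to the remainder.
  leading term y: no divisor's leading term divides it; move -1/2y to the remainder.
  leading term 1: no divisor's leading term divides it; move 1/2 to the remainder.
  normal form = 19/2x - 1/2y + 1/2.
The normal form is nonzero, so p ∉ I. Since p minus its normal form lies in I, I + (p) = I + (r) where r = 19/2x - 1/2y + 1/2; decide whether this ideal is the whole ring.
Run Buchberger on G together with r (pairs among the g_i already reduce to 0 since G is a Gröbner basis):
g_1 = x^2 + 3/2x - 1/2y + 1/2, LT = x^2.
g_2 = xy - 12x, LT = xy.
g_3 = y^2 - 13y + 12, LT = y^2.
r = 19/2x - 1/2y + 1/2, LT = x.

S(g_1,g_2): lcm = x^2y. S = 12x^2 + 3/2xy - 1/2y^2 + 1/2y.
  leading term x^2: subtract (12)·g_1 from 12x^2 + 3/2xy - 1/2y^2 + 1/2y → 3/2xy - 1/2y^2 - 18x + 13/2y - 6
  leading term xy: subtract (3/2)·g_2 from 3/2xy - 1/2y^2 - 18x + 13/2y - 6 → -1/2y^2 + 13/2y - 6
  leading term y^2: subtract (-1/2)·g_3 from -1/2y^2 + 13/2y - 6 → 0
  remainder 0.

S(g_1,g_3): leading monomials are coprime, so the S-polynomial reduces to 0 (Buchberger's first criterion).
S(g_1,r): lcm = x^2. S = 1/19xy + 55/38x - 1/2y + 1/2.
  leading term xy: subtract (1/19)·g_2 from 1/19xy + 55/38x - 1/2y + 1/2 → 79/38x - 1/2y + 1/2
  leading term x: subtract (79/361)·r from 79/38x - 1/2y + 1/2 → -141/361y + 141/361
  leading term y: no divisor's leading term divides it; move -141/361y to the remainder.
  leading term 1: no divisor's leading term divides it; move 141/361 to the remainder.
  remainder -141/361y + 141/361 ≠ 0; add m_5 = -141/361y + 141/361 to the basis.

S(g_2,g_3): lcm = xy^2. S = xy - 12x.
  leading term xy: subtract (1)·g_2 from xy - 12x → 0
  remainder 0.

S(g_2,r): lcm = xy. S = 1/19y^2 - 12x - 1/19y.
  leading term y^2: subtract (1/19)·g_3 from 1/19y^2 - 12x - 1/19y → -12x + 12/19y - 12/19
  leading term x: subtract (-24/19)·r from -12x + 12/19y - 12/19 → 0
  remainder 0.

S(g_3,r): leading monomials are coprime, so the S-polynomial reduces to 0 (Buchberger's first criterion).
S(g_1,m_5): leading monomials are coprime, so the S-polynomial reduces to 0 (Buchberger's first criterion).
S(g_2,m_5): lcm = xy. S = -11x.
  leading term x: subtract (-22/19)·r from -11x → -11/19y + 11/19
  leading term y: subtract (209/141)·m_5 from -11/19y + 11/19 → 0
  remainder 0.

S(g_3,m_5): lcm = y^2. S = -12y + 12.
  leading term y: subtract (1444/47)·m_5 from -12y + 12 → 0
  remainder 0.

S(r,m_5): leading monomials are coprime, so the S-polynomial reduces to 0 (Buchberger's first criterion).
Every S-polynomial of the final basis reduces to 0, so we have a Gröbner basis.
Inter-reduce: drop elements whose leading term is divisible by another's, tail-reduce, and make monic.
Reduced Gröbner basis: {x, y - 1}.
The reduced Gröbner basis of I + (p) is {x, y - 1} ≠ {1}, a proper ideal, so the enlarged system stays consistent: p is independent of I, with normal form 19/2x - 1/2y + 1/2.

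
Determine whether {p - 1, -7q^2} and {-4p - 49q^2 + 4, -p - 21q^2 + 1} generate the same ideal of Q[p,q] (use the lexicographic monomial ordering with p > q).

Equality of ideals is decidable: compute both reduced Gröbner bases (unique for the ordering) and check whether they agree.
Buchberger on the first generating set:
f_1 = p - 1, LT = p.
f_2 = -7q^2, LT = q^2.

The S-polynomials (S(f_1,f_2)) all reduce to 0 modulo the current basis, so we have a Gröbner basis.
Inter-reduce: drop elements whose leading term is divisible by another's, tail-reduce, and make monic.
Reduced Gröbner basis: {p - 1, q^2}.

Buchberger on the second generating set:
h_1 = -4p - 49q^2 + 4, LT = p.
h_2 = -p - 21q^2 + 1, LT = p.

S(h_1,h_2): lcm = p. S = -35/4q^2.
  leading term q^2: no divisor's leading term divides it; move -35/4q^2 to the remainder.
  remainder -35/4q^2 ≠ 0; add k_3 = -35/4q^2 to the basis.

The other S-polynomials (S(h_1,k_3), S(h_2,k_3)) all reduce to 0 modulo the current basis, so we have a Gröbner basis.
Inter-reduce: drop elements whose leading term is divisible by another's, tail-reduce, and make monic.
Reduced Gröbner basis: {p - 1, q^2}.

These coincide, so the ideals are equal.

Yes, the ideals are equal.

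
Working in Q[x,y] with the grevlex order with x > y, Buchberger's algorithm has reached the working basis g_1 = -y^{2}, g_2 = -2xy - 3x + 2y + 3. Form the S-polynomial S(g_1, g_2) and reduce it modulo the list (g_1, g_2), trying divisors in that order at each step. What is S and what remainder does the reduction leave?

lcm(LM(g_1), LM(g_2)) = xy^{2}.
S = (lcm/LT(g_1))·g_1 − (lcm/LT(g_2))·g_2 = -\tfrac{3}{2}xy + y^{2} + \tfrac{3}{2}y.
Reduce S modulo (g_1, g_2) in that order:
  leading term xy: subtract (\tfrac{3}{4})·g_2 from -\tfrac{3}{2}xy + y^{2} + \tfrac{3}{2}y → y^{2} + \tfrac{9}{4}x - \tfrac{9}{4}
  leading term y^{2}: subtract (-1)·g_1 from y^{2} + \tfrac{9}{4}x - \tfrac{9}{4} → \tfrac{9}{4}x - \tfrac{9}{4}
  leading term x: no divisor's leading term divides it; move \tfrac{9}{4}x to the remainder.
  leading term 1: no divisor's leading term divides it; move -\tfrac{9}{4} to the remainder.
The remainder \tfrac{9}{4}x - \tfrac{9}{4} is nonzero, so it would be added as the next basis element.

S(g_1, g_2) = -\tfrac{3}{2}xy + y^{2} + \tfrac{3}{2}y; remainder on division = \tfrac{9}{4}x - \tfrac{9}{4}.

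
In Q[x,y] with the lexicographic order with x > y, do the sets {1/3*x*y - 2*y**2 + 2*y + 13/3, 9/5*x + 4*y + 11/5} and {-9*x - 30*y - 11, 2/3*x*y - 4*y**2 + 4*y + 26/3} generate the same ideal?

No, the ideals differ.

Two ideals are equal iff their reduced Gröbner bases coincide (the reduced basis is unique for a fixed ordering).
Buchberger on the first generating set:
f_1 = 1/3*x*y - 2*y**2 + 2*y + 13/3, LT = x*y.
f_2 = 9/5*x + 4*y + 11/5, LT = x.

S(f_1,f_2): lcm = x*y. S = -74/9*y**2 + 43/9*y + 13.
  leading term y**2: no divisor's leading term divides it; move -74/9*y**2 to the remainder.
  leading term y: no divisor's leading term divides it; move 43/9*y to the remainder.
  leading term 1: no divisor's leading term divides it; move 13 to the remainder.
  remainder -74/9*y**2 + 43/9*y + 13 ≠ 0; add g_3 = -74/9*y**2 + 43/9*y + 13 to the basis.

The other S-polynomials (S(f_1,g_3), S(f_2,g_3)) all reduce to 0 modulo the current basis, so we have a Gröbner basis.
Inter-reduce: drop elements whose leading term is divisible by another's, tail-reduce, and make monic.
Reduced Gröbner basis: {x + 20/9*y + 11/9, y**2 - 43/74*y - 117/74}.

Buchberger on the second generating set:
h_1 = -9*x - 30*y - 11, LT = x.
h_2 = 2/3*x*y - 4*y**2 + 4*y + 26/3, LT = x*y.

S(h_1,h_2): lcm = x*y. S = 28/3*y**2 - 43/9*y - 13.
  leading term y**2: no divisor's leading term divides it; move 28/3*y**2 to the remainder.
  leading term y: no divisor's leading term divides it; move -43/9*y to the remainder.
  leading term 1: no divisor's leading term divides it; move -13 to the remainder.
  remainder 28/3*y**2 - 43/9*y - 13 ≠ 0; add k_3 = 28/3*y**2 - 43/9*y - 13 to the basis.

The other S-polynomials (S(h_1,k_3), S(h_2,k_3)) all reduce to 0 modulo the current basis, so we have a Gröbner basis.
Inter-reduce: drop elements whose leading term is divisible by another's, tail-reduce, and make monic.
Reduced Gröbner basis: {x + 10/3*y + 11/9, y**2 - 43/84*y - 39/28}.

The bases are distinct; the ideals are different.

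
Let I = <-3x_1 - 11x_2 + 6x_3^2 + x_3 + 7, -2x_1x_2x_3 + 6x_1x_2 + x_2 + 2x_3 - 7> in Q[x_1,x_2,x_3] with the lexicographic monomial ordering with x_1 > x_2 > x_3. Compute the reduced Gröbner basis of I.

G = {x_1 + 11/3x_2 - 2x_3^2 - 1/3x_3 - 7/3, x_2^2x_3 - 3x_2^2 - 6/11x_2x_3^3 + 17/11x_2x_3^2 - 4/11x_2x_3 + 45/22x_2 + 3/11x_3 - 21/22}

Buchberger's algorithm terminates because the ascending chain of leading-term ideals stabilizes.

f_1 = -3x_1 - 11x_2 + 6x_3^2 + x_3 + 7, LT = x_1.
f_2 = -2x_1x_2x_3 + 6x_1x_2 + x_2 + 2x_3 - 7, LT = x_1x_2x_3.

S(f_1,f_2): lcm = x_1x_2x_3. S = 3x_1x_2 + 11/3x_2^2x_3 - 2x_2x_3^3 - 1/3x_2x_3^2 - 7/3x_2x_3 + 1/2x_2 + x_3 - 7/2.
  reduce S modulo (f_1, f_2):
  remainder 11/3x_2^2x_3 - 11x_2^2 - 2x_2x_3^3 + 17/3x_2x_3^2 - 4/3x_2x_3 + 15/2x_2 + x_3 - 7/2 ≠ 0; add g_3 = 11/3x_2^2x_3 - 11x_2^2 - 2x_2x_3^3 + 17/3x_2x_3^2 - 4/3x_2x_3 + 15/2x_2 + x_3 - 7/2 to the basis.

The other S-polynomials (S(f_1,g_3), S(f_2,g_3)) all reduce to 0 modulo the current basis, so we have a Gröbner basis.
Inter-reduce: drop elements whose leading term is divisible by another's, tail-reduce, and make monic.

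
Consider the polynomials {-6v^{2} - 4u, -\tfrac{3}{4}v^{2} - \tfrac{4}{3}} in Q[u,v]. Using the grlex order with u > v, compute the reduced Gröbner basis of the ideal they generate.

f_1 = -6v^{2} - 4u, LT = v^{2}.
f_2 = -\tfrac{3}{4}v^{2} - \tfrac{4}{3}, LT = v^{2}.

S(f_1,f_2): lcm = v^{2}. S = \tfrac{2}{3}u - \tfrac{16}{9}.
  leading term u: no divisor's leading term divides it; move \tfrac{2}{3}u to the remainder.
  leading term 1: no divisor's leading term divides it; move -\tfrac{16}{9} to the remainder.
  remainder \tfrac{2}{3}u - \tfrac{16}{9} ≠ 0; add g_3 = \tfrac{2}{3}u - \tfrac{16}{9} to the basis.

S(f_1,g_3): leading monomials are coprime, so the S-polynomial reduces to 0 (Buchberger's first criterion).
S(f_2,g_3): leading monomials are coprime, so the S-polynomial reduces to 0 (Buchberger's first criterion).
Every S-polynomial of the final basis reduces to 0, so we have a Gröbner basis.
Inter-reduce: drop elements whose leading term is divisible by another's, tail-reduce, and make monic.

G = {v^{2} + \tfrac{16}{9}, u - \tfrac{8}{3}}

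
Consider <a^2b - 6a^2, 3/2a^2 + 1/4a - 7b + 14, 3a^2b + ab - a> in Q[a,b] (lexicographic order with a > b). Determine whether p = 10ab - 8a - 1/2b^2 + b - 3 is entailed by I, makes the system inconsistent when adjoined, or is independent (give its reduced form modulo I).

Adjoining 10ab - 8a - 1/2b^2 + b - 3 makes the ideal the whole ring: the system is inconsistent.

First compute the reduced Gröbner basis of I by Buchberger's algorithm.
f_1 = a^2b - 6a^2, LT = a^2b.
f_2 = 3/2a^2 + 1/4a - 7b + 14, LT = a^2.
f_3 = 3a^2b + ab - a, LT = a^2b.

S(f_1,f_2): lcm = a^2b. S = -6a^2 - 1/6ab + 14/3b^2 - 28/3b.
  reduce S modulo (f_1, f_2, f_3):
  remainder -1/6ab + a + 14/3b^2 - 112/3b + 56 ≠ 0; add h_4 = -1/6ab + a + 14/3b^2 - 112/3b + 56 to the basis.

S(f_1,f_3): lcm = a^2b. S = -6a^2 - 1/3ab + 1/3a.
  reduce S modulo (f_1, f_2, f_3, h_4):
  remainder -2/3a - 28/3b^2 + 140/3b - 56 ≠ 0; add h_5 = -2/3a - 28/3b^2 + 140/3b - 56 to the basis.

S(f_1,h_4): lcm = a^2b. S = 28ab^2 - 224ab + 336a.
  reduce S modulo (f_1, f_2, f_3, h_4, h_5):
  remainder 784b^3 - 7840b^2 + 21952b - 18816 ≠ 0; add h_6 = 784b^3 - 7840b^2 + 21952b - 18816 to the basis.

S(f_1,h_5): lcm = a^2b. S = -6a^2 - 14ab^3 + 70ab^2 - 84ab.
  reduce S modulo (f_1, f_2, f_3, h_4, h_5, h_6):
  remainder 7042b^2 - 14070b - 28 ≠ 0; add h_7 = 7042b^2 - 14070b - 28 to the basis.

S(h_4,h_5): lcm = ab. S = -6a - 14b^3 + 42b^2 + 140b - 336.
  reduce S modulo (f_1, f_2, f_3, h_4, h_5, h_6, h_7):
  remainder 42266/503b - 84532/503 ≠ 0; add h_8 = 42266/503b - 84532/503 to the basis.

The other S-polynomials (S(f_2,f_3), S(f_2,h_4), S(f_3,h_4), S(f_2,h_5), S(f_3,h_5), S(f_1,h_6), S(f_2,h_6), S(f_3,h_6), S(h_4,h_6), S(h_5,h_6), S(f_1,h_7), S(f_2,h_7), S(f_3,h_7), S(h_4,h_7), S(h_5,h_7), S(h_6,h_7), S(f_1,h_8), S(f_2,h_8), S(f_3,h_8), S(h_4,h_8), S(h_5,h_8), S(h_6,h_8), S(h_7,h_8)) all reduce to 0 modulo the current basis, so we have a Gröbner basis.
Inter-reduce: drop elements whose leading term is divisible by another's, tail-reduce, and make monic.
Reduced Gröbner basis: {a, b - 2}.
Label its elements g_1 = a, g_2 = b - 2.

Reduce p = 10ab - 8a - 1/2b^2 + b - 3 modulo G:
  leading term ab: subtract (10b)·g_1 from 10ab - 8a - 1/2b^2 + b - 3 → -8a - 1/2b^2 + b - 3
  leading term a: subtract (-8)·g_1 from -8a - 1/2b^2 + b - 3 → -1/2b^2 + b - 3
  leading term b^2: subtract (-1/2b)·g_2 from -1/2b^2 + b - 3 → -3
  leading term 1: no divisor's leading term divides it; move -3 to the remainder.
  normal form = -3.
The normal form is nonzero, so p ∉ I. Since p minus its normal form lies in I, I + (p) = I + (r) where r = -3; decide whether this ideal is the whole ring.
Here r = -3 is a nonzero constant, hence a unit: 1 ∈ I + (p), the Gröbner basis of I + (p) is {1}, and the enlarged system has no common solution — adjoining p is inconsistent.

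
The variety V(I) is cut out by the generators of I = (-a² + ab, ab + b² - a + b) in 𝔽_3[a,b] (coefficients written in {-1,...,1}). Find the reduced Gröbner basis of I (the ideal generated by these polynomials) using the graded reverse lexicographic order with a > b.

G = {b³ - b² - a + b, a² + b² - a + b, ab + b² - a + b}

f_1 = -a² + ab, LT = a².
f_2 = ab + b² - a + b, LT = ab.

S(f_1,f_2): lcm = a²b. S = ab² + a² - ab.
  leading term ab²: subtract (b)·f_2 from ab² + a² - ab → -b³ + a² - b²
  leading term b³: no divisor's leading term divides it; move -b³ to the remainder.
  leading term a²: subtract (-1)·f_1 from a² - b² → ab - b²
  leading term ab: subtract (1)·f_2 from ab - b² → b² + a - b
  leading term b²: no divisor's leading term divides it; move b² to the remainder.
  leading term a: no divisor's leading term divides it; move a to the remainder.
  leading term b: no divisor's leading term divides it; move -b to the remainder.
  remainder -b³ + b² + a - b ≠ 0; add g_3 = -b³ + b² + a - b to the basis.

The other S-polynomials (S(f_1,g_3), S(f_2,g_3)) all reduce to 0 modulo the current basis, so we have a Gröbner basis.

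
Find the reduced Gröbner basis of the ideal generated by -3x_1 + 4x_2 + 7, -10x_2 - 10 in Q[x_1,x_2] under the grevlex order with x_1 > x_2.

f_1 = -3x_1 + 4x_2 + 7, LT = x_1.
f_2 = -10x_2 - 10, LT = x_2.

The S-polynomials (S(f_1,f_2)) all reduce to 0 modulo the current basis, so we have a Gröbner basis.

G = {x_1 - 1, x_2 + 1}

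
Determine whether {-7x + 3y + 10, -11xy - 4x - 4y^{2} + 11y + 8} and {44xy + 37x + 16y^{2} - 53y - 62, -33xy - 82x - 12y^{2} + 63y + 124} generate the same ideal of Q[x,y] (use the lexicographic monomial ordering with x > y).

For a fixed monomial order, each ideal has a unique reduced Gröbner basis; comparing bases decides equality.
Buchberger on the first generating set:
f_1 = -7x + 3y + 10, LT = x.
f_2 = -11xy - 4x - 4y^{2} + 11y + 8, LT = xy.

S(f_1,f_2): lcm = xy. S = -\tfrac{4}{11}x - \tfrac{61}{77}y^{2} - \tfrac{3}{7}y + \tfrac{8}{11}.
  reduce S modulo (f_1, f_2):
  remainder -\tfrac{61}{77}y^{2} - \tfrac{45}{77}y + \tfrac{16}{77} ≠ 0; add g_3 = -\tfrac{61}{77}y^{2} - \tfrac{45}{77}y + \tfrac{16}{77} to the basis.

The other S-polynomials (S(f_1,g_3), S(f_2,g_3)) all reduce to 0 modulo the current basis, so we have a Gröbner basis.
Inter-reduce: drop elements whose leading term is divisible by another's, tail-reduce, and make monic.
Reduced Gröbner basis: {x - \tfrac{3}{7}y - \tfrac{10}{7}, y^{2} + \tfrac{45}{61}y - \tfrac{16}{61}}.

Buchberger on the second generating set:
h_1 = 44xy + 37x + 16y^{2} - 53y - 62, LT = xy.
h_2 = -33xy - 82x - 12y^{2} + 63y + 124, LT = xy.

S(h_1,h_2): lcm = xy. S = -\tfrac{217}{132}x + \tfrac{31}{44}y + \tfrac{155}{66}.
  reduce S modulo (h_1, h_2):
  remainder -\tfrac{217}{132}x + \tfrac{31}{44}y + \tfrac{155}{66} ≠ 0; add k_3 = -\tfrac{217}{132}x + \tfrac{31}{44}y + \tfrac{155}{66} to the basis.

S(h_1,k_3): lcm = xy. S = \tfrac{37}{44}x + \tfrac{61}{77}y^{2} + \tfrac{69}{308}y - \tfrac{31}{22}.
  reduce S modulo (h_1, h_2, k_3):
  remainder \tfrac{61}{77}y^{2} + \tfrac{45}{77}y - \tfrac{16}{77} ≠ 0; add k_4 = \tfrac{61}{77}y^{2} + \tfrac{45}{77}y - \tfrac{16}{77} to the basis.

The other S-polynomials (S(h_2,k_3), S(h_1,k_4), S(h_2,k_4), S(k_3,k_4)) all reduce to 0 modulo the current basis, so we have a Gröbner basis.
Inter-reduce: drop elements whose leading term is divisible by another's, tail-reduce, and make monic.
Reduced Gröbner basis: {x - \tfrac{3}{7}y - \tfrac{10}{7}, y^{2} + \tfrac{45}{61}y - \tfrac{16}{61}}.

The two bases agree; hence the ideals are identical.

Yes, the ideals are equal.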